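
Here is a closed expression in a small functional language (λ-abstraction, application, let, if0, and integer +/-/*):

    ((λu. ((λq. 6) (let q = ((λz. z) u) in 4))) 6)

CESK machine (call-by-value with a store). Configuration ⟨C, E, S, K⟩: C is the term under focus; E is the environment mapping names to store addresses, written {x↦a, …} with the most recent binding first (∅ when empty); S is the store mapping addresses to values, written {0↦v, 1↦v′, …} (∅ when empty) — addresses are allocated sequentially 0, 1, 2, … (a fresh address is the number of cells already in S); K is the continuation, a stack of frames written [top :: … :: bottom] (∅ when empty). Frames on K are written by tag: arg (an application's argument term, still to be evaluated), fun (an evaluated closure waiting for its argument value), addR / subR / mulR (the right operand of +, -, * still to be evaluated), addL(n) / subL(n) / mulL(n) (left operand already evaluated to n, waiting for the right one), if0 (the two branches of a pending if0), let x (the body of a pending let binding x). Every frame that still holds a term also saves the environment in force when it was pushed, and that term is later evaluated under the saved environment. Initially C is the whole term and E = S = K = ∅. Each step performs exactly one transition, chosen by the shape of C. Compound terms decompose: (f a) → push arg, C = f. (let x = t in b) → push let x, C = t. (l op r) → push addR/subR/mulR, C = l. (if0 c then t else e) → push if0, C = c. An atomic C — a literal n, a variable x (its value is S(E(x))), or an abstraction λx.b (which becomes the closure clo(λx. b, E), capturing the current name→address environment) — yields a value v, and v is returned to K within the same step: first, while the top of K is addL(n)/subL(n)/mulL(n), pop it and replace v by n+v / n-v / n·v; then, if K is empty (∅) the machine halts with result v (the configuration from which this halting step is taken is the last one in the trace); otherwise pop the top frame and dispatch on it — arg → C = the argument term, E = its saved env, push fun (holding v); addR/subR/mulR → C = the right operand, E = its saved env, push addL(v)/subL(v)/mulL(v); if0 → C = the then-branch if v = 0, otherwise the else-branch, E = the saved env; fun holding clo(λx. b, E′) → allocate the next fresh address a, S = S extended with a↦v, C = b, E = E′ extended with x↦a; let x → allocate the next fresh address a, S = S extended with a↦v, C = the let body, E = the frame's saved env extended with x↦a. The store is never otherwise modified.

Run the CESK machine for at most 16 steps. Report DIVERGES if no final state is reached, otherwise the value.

t=0: <C=((λu. ((λq. 6) (let q = ((λz. z) u) in 4))) 6), E=∅, S=∅, K=∅>
t=1: <C=(λu. ((λq. 6) (let q = ((λz. z) u) in 4))), E=∅, S=∅, K=[arg]>
t=2: <C=6, E=∅, S=∅, K=[fun]>
t=3: <C=((λq. 6) (let q = ((λz. z) u) in 4)), E={u↦0}, S={0↦6}, K=∅>
t=4: <C=(λq. 6), E={u↦0}, S={0↦6}, K=[arg]>
t=5: <C=(let q = ((λz. z) u) in 4), E={u↦0}, S={0↦6}, K=[fun]>
t=6: <C=((λz. z) u), E={u↦0}, S={0↦6}, K=[let q :: fun]>
t=7: <C=(λz. z), E={u↦0}, S={0↦6}, K=[arg :: let q :: fun]>
t=8: <C=u, E={u↦0}, S={0↦6}, K=[fun :: let q :: fun]>
t=9: <C=z, E={z↦1, u↦0}, S={0↦6, 1↦6}, K=[let q :: fun]>
t=10: <C=4, E={q↦2, u↦0}, S={0↦6, 1↦6, 2↦6}, K=[fun]>
t=11: <C=6, E={q↦3, u↦0}, S={0↦6, 1↦6, 2↦6, 3↦4}, K=∅>
→ final value 6

Answer: 6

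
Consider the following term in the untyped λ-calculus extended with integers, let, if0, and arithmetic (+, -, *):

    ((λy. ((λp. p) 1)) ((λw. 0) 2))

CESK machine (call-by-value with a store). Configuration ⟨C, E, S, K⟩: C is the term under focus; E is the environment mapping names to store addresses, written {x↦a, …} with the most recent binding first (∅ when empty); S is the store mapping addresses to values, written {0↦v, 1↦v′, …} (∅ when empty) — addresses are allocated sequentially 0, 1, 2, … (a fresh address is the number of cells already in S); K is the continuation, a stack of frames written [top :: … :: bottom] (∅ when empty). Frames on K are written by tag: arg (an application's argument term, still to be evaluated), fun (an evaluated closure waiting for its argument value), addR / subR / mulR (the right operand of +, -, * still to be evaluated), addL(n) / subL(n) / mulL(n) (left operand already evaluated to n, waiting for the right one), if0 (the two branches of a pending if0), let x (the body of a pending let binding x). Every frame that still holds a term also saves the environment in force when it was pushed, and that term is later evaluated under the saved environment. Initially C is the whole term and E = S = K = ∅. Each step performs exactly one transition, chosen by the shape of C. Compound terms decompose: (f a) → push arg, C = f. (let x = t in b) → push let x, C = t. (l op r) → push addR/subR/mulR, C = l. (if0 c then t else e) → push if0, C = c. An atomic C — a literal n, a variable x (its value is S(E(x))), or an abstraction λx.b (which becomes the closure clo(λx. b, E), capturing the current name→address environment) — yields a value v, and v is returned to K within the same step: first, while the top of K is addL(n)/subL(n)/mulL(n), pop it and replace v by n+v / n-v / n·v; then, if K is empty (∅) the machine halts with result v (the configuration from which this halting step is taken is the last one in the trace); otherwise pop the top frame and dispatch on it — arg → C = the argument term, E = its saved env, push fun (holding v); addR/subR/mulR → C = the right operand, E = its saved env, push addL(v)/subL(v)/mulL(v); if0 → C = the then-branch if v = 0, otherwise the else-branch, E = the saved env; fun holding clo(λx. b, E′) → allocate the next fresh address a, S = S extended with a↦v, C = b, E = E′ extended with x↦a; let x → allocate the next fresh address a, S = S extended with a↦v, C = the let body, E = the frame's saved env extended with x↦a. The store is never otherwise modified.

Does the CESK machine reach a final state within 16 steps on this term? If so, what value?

Answer: 1

Machine steps:
step 0: ⟨C=((λy. ((λp. p) 1)) ((λw. 0) 2)); E=∅; S=∅; K=∅⟩
step 1: ⟨C=(λy. ((λp. p) 1)); E=∅; S=∅; K=[arg]⟩
step 2: ⟨C=((λw. 0) 2); E=∅; S=∅; K=[fun]⟩
step 3: ⟨C=(λw. 0); E=∅; S=∅; K=[arg :: fun]⟩
step 4: ⟨C=2; E=∅; S=∅; K=[fun :: fun]⟩
step 5: ⟨C=0; E={w↦0}; S={0↦2}; K=[fun]⟩
step 6: ⟨C=((λp. p) 1); E={y↦1}; S={0↦2, 1↦0}; K=∅⟩
step 7: ⟨C=(λp. p); E={y↦1}; S={0↦2, 1↦0}; K=[arg]⟩
step 8: ⟨C=1; E={y↦1}; S={0↦2, 1↦0}; K=[fun]⟩
step 9: ⟨C=p; E={p↦2, y↦1}; S={0↦2, 1↦0, 2↦1}; K=∅⟩
→ final value 1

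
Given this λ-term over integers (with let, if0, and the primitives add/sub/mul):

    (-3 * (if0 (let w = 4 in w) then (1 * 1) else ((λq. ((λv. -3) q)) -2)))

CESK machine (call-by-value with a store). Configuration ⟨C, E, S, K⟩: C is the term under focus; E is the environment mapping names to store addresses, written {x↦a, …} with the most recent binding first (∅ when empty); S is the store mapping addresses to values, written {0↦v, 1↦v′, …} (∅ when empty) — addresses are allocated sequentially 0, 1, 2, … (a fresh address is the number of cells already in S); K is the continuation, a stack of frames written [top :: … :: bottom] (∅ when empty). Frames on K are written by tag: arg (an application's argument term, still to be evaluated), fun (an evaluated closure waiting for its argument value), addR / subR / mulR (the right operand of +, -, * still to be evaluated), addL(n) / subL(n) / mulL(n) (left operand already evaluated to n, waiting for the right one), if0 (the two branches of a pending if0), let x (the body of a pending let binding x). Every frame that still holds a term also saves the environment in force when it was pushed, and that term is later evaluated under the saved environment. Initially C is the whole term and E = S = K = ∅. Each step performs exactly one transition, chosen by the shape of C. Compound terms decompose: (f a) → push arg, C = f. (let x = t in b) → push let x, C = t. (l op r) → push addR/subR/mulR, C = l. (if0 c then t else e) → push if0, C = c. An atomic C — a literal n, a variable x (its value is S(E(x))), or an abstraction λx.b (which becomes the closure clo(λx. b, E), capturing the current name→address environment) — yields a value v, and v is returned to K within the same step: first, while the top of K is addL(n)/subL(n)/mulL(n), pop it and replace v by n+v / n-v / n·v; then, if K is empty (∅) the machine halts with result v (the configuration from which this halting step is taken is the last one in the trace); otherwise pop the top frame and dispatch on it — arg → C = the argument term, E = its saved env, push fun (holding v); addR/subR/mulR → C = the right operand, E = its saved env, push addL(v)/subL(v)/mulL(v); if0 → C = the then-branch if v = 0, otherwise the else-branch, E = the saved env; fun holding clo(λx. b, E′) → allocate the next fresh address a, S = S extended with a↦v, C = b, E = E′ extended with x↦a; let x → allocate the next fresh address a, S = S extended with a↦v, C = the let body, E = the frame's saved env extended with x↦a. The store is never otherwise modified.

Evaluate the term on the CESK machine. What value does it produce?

step 0: ⟨C=(-3 * (if0 (let w = 4 in w) then (1 * 1) else ((λq. ((λv. -3) q)) -2))); E=∅; S=∅; K=∅⟩
step 1: ⟨C=-3; E=∅; S=∅; K=[mulR]⟩
step 2: ⟨C=(if0 (let w = 4 in w) then (1 * 1) else ((λq. ((λv. -3) q)) -2)); E=∅; S=∅; K=[mulL(-3)]⟩
step 3: ⟨C=(let w = 4 in w); E=∅; S=∅; K=[if0 :: mulL(-3)]⟩
step 4: ⟨C=4; E=∅; S=∅; K=[let w :: if0 :: mulL(-3)]⟩
step 5: ⟨C=w; E={w↦0}; S={0↦4}; K=[if0 :: mulL(-3)]⟩
step 6: ⟨C=((λq. ((λv. -3) q)) -2); E=∅; S={0↦4}; K=[mulL(-3)]⟩
step 7: ⟨C=(λq. ((λv. -3) q)); E=∅; S={0↦4}; K=[arg :: mulL(-3)]⟩
step 8: ⟨C=-2; E=∅; S={0↦4}; K=[fun :: mulL(-3)]⟩
step 9: ⟨C=((λv. -3) q); E={q↦1}; S={0↦4, 1↦-2}; K=[mulL(-3)]⟩
step 10: ⟨C=(λv. -3); E={q↦1}; S={0↦4, 1↦-2}; K=[arg :: mulL(-3)]⟩
step 11: ⟨C=q; E={q↦1}; S={0↦4, 1↦-2}; K=[fun :: mulL(-3)]⟩
step 12: ⟨C=-3; E={v↦2, q↦1}; S={0↦4, 1↦-2, 2↦-2}; K=[mulL(-3)]⟩
→ final value 9

Answer: 9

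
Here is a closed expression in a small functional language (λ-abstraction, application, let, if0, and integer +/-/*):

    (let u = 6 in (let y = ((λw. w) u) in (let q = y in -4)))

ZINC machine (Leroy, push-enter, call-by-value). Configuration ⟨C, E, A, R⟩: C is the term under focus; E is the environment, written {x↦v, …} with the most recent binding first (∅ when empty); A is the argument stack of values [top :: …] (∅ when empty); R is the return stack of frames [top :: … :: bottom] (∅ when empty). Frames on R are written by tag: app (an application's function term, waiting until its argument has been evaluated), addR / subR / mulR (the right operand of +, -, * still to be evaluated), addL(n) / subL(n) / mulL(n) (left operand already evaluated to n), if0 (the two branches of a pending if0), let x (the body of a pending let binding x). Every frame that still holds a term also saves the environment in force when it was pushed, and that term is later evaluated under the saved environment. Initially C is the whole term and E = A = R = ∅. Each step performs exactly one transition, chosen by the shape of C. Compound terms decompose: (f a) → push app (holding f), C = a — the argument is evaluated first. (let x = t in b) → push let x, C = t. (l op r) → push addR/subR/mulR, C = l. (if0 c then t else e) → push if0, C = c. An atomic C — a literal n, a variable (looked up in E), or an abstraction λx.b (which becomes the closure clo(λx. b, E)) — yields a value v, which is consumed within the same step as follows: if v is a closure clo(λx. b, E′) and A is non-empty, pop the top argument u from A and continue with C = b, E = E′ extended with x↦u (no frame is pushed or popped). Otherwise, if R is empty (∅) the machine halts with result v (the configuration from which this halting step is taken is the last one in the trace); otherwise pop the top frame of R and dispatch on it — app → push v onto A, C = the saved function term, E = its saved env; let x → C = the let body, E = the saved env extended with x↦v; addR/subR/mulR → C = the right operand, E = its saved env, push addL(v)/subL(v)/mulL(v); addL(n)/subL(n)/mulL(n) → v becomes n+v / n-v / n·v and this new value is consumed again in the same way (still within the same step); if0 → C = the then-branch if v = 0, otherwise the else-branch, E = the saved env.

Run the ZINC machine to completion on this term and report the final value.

t=0: <C=(let u = 6 in (let y = ((λw. w) u) in (let q = y in -4))), E=∅, A=∅, R=∅>
t=1: <C=6, E=∅, A=∅, R=[let u]>
t=2: <C=(let y = ((λw. w) u) in (let q = y in -4)), E={u↦6}, A=∅, R=∅>
t=3: <C=((λw. w) u), E={u↦6}, A=∅, R=[let y]>
t=4: <C=u, E={u↦6}, A=∅, R=[app :: let y]>
t=5: <C=(λw. w), E={u↦6}, A=[6], R=[let y]>
t=6: <C=w, E={w↦6, u↦6}, A=∅, R=[let y]>
t=7: <C=(let q = y in -4), E={y↦6, u↦6}, A=∅, R=∅>
t=8: <C=y, E={y↦6, u↦6}, A=∅, R=[let q]>
t=9: <C=-4, E={q↦6, y↦6, u↦6}, A=∅, R=∅>
→ final value -4

Answer: -4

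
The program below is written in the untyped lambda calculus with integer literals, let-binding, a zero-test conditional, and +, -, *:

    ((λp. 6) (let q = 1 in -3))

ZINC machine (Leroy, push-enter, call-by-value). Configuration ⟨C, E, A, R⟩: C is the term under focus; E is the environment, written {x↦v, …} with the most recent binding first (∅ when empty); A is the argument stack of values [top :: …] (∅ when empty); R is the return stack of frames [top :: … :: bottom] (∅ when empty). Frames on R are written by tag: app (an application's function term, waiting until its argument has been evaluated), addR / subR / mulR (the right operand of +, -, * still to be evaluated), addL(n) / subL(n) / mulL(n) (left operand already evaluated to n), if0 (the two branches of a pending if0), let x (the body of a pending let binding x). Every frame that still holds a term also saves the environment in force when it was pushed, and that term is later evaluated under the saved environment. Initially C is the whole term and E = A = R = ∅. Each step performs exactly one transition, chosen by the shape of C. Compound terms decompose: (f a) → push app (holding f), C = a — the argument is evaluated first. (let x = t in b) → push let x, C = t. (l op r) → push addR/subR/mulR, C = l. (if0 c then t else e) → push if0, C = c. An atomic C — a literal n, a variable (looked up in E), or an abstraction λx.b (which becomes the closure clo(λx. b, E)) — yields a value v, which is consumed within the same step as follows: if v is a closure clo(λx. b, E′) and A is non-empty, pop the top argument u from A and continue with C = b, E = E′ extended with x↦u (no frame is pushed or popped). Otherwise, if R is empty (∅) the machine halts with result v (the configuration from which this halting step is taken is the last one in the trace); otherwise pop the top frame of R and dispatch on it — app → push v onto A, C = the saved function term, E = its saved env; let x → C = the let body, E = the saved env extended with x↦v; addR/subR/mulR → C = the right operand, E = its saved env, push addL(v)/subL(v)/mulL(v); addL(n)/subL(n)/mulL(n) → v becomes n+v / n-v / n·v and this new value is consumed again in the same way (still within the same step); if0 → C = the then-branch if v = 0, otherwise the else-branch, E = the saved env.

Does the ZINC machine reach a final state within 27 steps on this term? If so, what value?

Answer: 6

Machine steps:
step 0: [C=((λp. 6) (let q = 1 in -3)) | E=∅ | A=∅ | R=∅]
step 1: [C=(let q = 1 in -3) | E=∅ | A=∅ | R=[app]]
step 2: [C=1 | E=∅ | A=∅ | R=[let q :: app]]
step 3: [C=-3 | E={q↦1} | A=∅ | R=[app]]
step 4: [C=(λp. 6) | E=∅ | A=[-3] | R=∅]
step 5: [C=6 | E={p↦-3} | A=∅ | R=∅]
→ final value 6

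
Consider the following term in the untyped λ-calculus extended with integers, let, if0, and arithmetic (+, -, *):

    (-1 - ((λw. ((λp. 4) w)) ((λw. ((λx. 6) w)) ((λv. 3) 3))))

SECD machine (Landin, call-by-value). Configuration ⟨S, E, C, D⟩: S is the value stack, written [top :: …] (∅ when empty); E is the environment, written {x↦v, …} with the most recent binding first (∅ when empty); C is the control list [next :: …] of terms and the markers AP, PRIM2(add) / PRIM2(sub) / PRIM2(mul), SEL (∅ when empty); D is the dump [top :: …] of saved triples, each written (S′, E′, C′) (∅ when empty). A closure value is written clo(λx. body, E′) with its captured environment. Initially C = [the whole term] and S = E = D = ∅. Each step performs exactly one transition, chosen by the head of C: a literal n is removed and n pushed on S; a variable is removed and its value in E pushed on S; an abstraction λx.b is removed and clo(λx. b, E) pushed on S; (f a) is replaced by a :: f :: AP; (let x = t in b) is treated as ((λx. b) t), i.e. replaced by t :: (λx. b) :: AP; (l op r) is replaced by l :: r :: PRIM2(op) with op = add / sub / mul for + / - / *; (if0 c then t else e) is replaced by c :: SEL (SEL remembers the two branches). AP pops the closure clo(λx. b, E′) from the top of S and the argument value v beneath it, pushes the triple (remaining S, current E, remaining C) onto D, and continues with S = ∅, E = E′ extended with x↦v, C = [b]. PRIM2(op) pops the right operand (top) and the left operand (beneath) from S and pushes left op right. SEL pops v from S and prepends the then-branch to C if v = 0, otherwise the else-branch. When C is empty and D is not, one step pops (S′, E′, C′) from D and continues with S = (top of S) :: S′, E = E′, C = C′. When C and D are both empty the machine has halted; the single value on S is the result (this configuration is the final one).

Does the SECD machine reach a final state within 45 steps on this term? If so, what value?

Answer: -5

Execution trace:
[0] <S=∅, E=∅, C=[(-1 - ((λw. ((λp. 4) w)) ((λw. ((λx. 6) w)) ((λv. 3) 3))))], D=∅>
[1] <S=∅, E=∅, C=[-1 :: ((λw. ((λp. 4) w)) ((λw. ((λx. 6) w)) ((λv. 3) 3))) :: PRIM2(sub)], D=∅>
[2] <S=[-1], E=∅, C=[((λw. ((λp. 4) w)) ((λw. ((λx. 6) w)) ((λv. 3) 3))) :: PRIM2(sub)], D=∅>
[3] <S=[-1], E=∅, C=[((λw. ((λx. 6) w)) ((λv. 3) 3)) :: (λw. ((λp. 4) w)) :: AP :: PRIM2(sub)], D=∅>
[4] <S=[-1], E=∅, C=[((λv. 3) 3) :: (λw. ((λx. 6) w)) :: AP :: (λw. ((λp. 4) w)) :: AP :: PRIM2(sub)], D=∅>
[5] <S=[-1], E=∅, C=[3 :: (λv. 3) :: AP :: (λw. ((λx. 6) w)) :: AP :: (λw. ((λp. 4) w)) :: AP :: PRIM2(sub)], D=∅>
[6] <S=[3 :: -1], E=∅, C=[(λv. 3) :: AP :: (λw. ((λx. 6) w)) :: AP :: (λw. ((λp. 4) w)) :: AP :: PRIM2(sub)], D=∅>
[7] <S=[clo(λv. 3, ∅) :: 3 :: -1], E=∅, C=[AP :: (λw. ((λx. 6) w)) :: AP :: (λw. ((λp. 4) w)) :: AP :: PRIM2(sub)], D=∅>
[8] <S=∅, E={v↦3}, C=[3], D=[([-1], ∅, [(λw. ((λx. 6) w)) :: AP :: (λw. ((λp. 4) w)) :: AP :: PRIM2(sub)])]>
[9] <S=[3], E={v↦3}, C=∅, D=[([-1], ∅, [(λw. ((λx. 6) w)) :: AP :: (λw. ((λp. 4) w)) :: AP :: PRIM2(sub)])]>
[10] <S=[3 :: -1], E=∅, C=[(λw. ((λx. 6) w)) :: AP :: (λw. ((λp. 4) w)) :: AP :: PRIM2(sub)], D=∅>
[11] <S=[clo(λw. ((λx. 6) w), ∅) :: 3 :: -1], E=∅, C=[AP :: (λw. ((λp. 4) w)) :: AP :: PRIM2(sub)], D=∅>
[12] <S=∅, E={w↦3}, C=[((λx. 6) w)], D=[([-1], ∅, [(λw. ((λp. 4) w)) :: AP :: PRIM2(sub)])]>
[13] <S=∅, E={w↦3}, C=[w :: (λx. 6) :: AP], D=[([-1], ∅, [(λw. ((λp. 4) w)) :: AP :: PRIM2(sub)])]>
[14] <S=[3], E={w↦3}, C=[(λx. 6) :: AP], D=[([-1], ∅, [(λw. ((λp. 4) w)) :: AP :: PRIM2(sub)])]>
[15] <S=[clo(λx. 6, {w↦3}) :: 3], E={w↦3}, C=[AP], D=[([-1], ∅, [(λw. ((λp. 4) w)) :: AP :: PRIM2(sub)])]>
[16] <S=∅, E={x↦3, w↦3}, C=[6], D=[(∅, {w↦3}, ∅) :: ([-1], ∅, [(λw. ((λp. 4) w)) :: AP :: PRIM2(sub)])]>
[17] <S=[6], E={x↦3, w↦3}, C=∅, D=[(∅, {w↦3}, ∅) :: ([-1], ∅, [(λw. ((λp. 4) w)) :: AP :: PRIM2(sub)])]>
[18] <S=[6], E={w↦3}, C=∅, D=[([-1], ∅, [(λw. ((λp. 4) w)) :: AP :: PRIM2(sub)])]>
[19] <S=[6 :: -1], E=∅, C=[(λw. ((λp. 4) w)) :: AP :: PRIM2(sub)], D=∅>
[20] <S=[clo(λw. ((λp. 4) w), ∅) :: 6 :: -1], E=∅, C=[AP :: PRIM2(sub)], D=∅>
[21] <S=∅, E={w↦6}, C=[((λp. 4) w)], D=[([-1], ∅, [PRIM2(sub)])]>
[22] <S=∅, E={w↦6}, C=[w :: (λp. 4) :: AP], D=[([-1], ∅, [PRIM2(sub)])]>
[23] <S=[6], E={w↦6}, C=[(λp. 4) :: AP], D=[([-1], ∅, [PRIM2(sub)])]>
[24] <S=[clo(λp. 4, {w↦6}) :: 6], E={w↦6}, C=[AP], D=[([-1], ∅, [PRIM2(sub)])]>
[25] <S=∅, E={p↦6, w↦6}, C=[4], D=[(∅, {w↦6}, ∅) :: ([-1], ∅, [PRIM2(sub)])]>
[26] <S=[4], E={p↦6, w↦6}, C=∅, D=[(∅, {w↦6}, ∅) :: ([-1], ∅, [PRIM2(sub)])]>
[27] <S=[4], E={w↦6}, C=∅, D=[([-1], ∅, [PRIM2(sub)])]>
[28] <S=[4 :: -1], E=∅, C=[PRIM2(sub)], D=∅>
[29] <S=[-5], E=∅, C=∅, D=∅>
→ final value -5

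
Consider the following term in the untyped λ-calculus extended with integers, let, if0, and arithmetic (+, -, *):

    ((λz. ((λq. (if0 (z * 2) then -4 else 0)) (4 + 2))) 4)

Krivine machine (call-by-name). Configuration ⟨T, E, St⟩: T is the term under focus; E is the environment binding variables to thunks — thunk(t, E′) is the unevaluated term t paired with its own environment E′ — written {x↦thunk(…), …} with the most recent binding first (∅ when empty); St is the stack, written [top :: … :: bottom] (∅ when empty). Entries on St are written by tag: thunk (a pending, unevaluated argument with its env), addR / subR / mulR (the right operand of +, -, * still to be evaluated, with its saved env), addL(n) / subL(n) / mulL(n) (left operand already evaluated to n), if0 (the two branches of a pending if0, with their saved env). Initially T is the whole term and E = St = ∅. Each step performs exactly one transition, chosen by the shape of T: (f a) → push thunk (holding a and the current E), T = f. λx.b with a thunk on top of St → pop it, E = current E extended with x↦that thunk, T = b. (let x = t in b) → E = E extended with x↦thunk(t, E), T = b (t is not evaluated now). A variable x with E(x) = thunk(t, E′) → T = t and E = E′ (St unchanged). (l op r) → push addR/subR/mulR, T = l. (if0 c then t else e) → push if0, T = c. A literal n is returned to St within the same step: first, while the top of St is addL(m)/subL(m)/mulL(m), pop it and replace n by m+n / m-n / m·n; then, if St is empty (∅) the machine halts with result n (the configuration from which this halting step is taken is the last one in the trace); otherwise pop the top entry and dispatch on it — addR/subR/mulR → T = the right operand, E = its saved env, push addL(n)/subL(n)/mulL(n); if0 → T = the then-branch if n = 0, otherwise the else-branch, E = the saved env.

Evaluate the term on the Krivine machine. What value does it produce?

0. <T=((λz. ((λq. (if0 (z * 2) then -4 else 0)) (4 + 2))) 4), E=∅, St=∅>
1. <T=(λz. ((λq. (if0 (z * 2) then -4 else 0)) (4 + 2))), E=∅, St=[thunk]>
2. <T=((λq. (if0 (z * 2) then -4 else 0)) (4 + 2)), E={z↦thunk(4, ∅)}, St=∅>
3. <T=(λq. (if0 (z * 2) then -4 else 0)), E={z↦thunk(4, ∅)}, St=[thunk]>
4. <T=(if0 (z * 2) then -4 else 0), E={q↦thunk((4 + 2), {z↦thunk(4, ∅)}), z↦thunk(4, ∅)}, St=∅>
5. <T=(z * 2), E={q↦thunk((4 + 2), {z↦thunk(4, ∅)}), z↦thunk(4, ∅)}, St=[if0]>
6. <T=z, E={q↦thunk((4 + 2), {z↦thunk(4, ∅)}), z↦thunk(4, ∅)}, St=[mulR :: if0]>
7. <T=4, E=∅, St=[mulR :: if0]>
8. <T=2, E={q↦thunk((4 + 2), {z↦thunk(4, ∅)}), z↦thunk(4, ∅)}, St=[mulL(4) :: if0]>
9. <T=0, E={q↦thunk((4 + 2), {z↦thunk(4, ∅)}), z↦thunk(4, ∅)}, St=∅>
→ final value 0

Answer: 0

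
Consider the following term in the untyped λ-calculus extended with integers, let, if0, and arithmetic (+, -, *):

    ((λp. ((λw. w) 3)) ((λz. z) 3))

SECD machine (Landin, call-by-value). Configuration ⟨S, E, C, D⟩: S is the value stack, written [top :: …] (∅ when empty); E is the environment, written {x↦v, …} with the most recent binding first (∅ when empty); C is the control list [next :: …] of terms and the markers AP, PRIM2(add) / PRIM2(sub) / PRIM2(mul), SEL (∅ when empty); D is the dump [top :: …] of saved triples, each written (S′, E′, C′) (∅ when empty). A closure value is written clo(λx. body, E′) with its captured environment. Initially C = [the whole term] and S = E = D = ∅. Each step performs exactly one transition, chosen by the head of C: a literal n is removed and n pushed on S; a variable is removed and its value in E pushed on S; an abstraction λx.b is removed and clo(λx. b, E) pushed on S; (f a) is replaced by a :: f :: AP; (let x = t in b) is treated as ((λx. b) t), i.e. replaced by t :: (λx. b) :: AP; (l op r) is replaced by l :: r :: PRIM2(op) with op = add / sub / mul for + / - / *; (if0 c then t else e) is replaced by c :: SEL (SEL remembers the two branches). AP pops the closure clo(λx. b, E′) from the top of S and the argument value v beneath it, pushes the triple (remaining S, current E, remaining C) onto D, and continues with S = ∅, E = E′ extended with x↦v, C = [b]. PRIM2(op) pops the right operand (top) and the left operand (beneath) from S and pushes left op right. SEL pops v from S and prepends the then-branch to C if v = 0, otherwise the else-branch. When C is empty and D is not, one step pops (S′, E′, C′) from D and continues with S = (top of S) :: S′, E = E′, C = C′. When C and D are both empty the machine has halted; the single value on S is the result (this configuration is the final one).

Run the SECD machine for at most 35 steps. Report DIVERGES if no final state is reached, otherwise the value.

0. <S=∅, E=∅, C=[((λp. ((λw. w) 3)) ((λz. z) 3))], D=∅>
1. <S=∅, E=∅, C=[((λz. z) 3) :: (λp. ((λw. w) 3)) :: AP], D=∅>
2. <S=∅, E=∅, C=[3 :: (λz. z) :: AP :: (λp. ((λw. w) 3)) :: AP], D=∅>
3. <S=[3], E=∅, C=[(λz. z) :: AP :: (λp. ((λw. w) 3)) :: AP], D=∅>
4. <S=[clo(λz. z, ∅) :: 3], E=∅, C=[AP :: (λp. ((λw. w) 3)) :: AP], D=∅>
5. <S=∅, E={z↦3}, C=[z], D=[(∅, ∅, [(λp. ((λw. w) 3)) :: AP])]>
6. <S=[3], E={z↦3}, C=∅, D=[(∅, ∅, [(λp. ((λw. w) 3)) :: AP])]>
7. <S=[3], E=∅, C=[(λp. ((λw. w) 3)) :: AP], D=∅>
8. <S=[clo(λp. ((λw. w) 3), ∅) :: 3], E=∅, C=[AP], D=∅>
9. <S=∅, E={p↦3}, C=[((λw. w) 3)], D=[(∅, ∅, ∅)]>
10. <S=∅, E={p↦3}, C=[3 :: (λw. w) :: AP], D=[(∅, ∅, ∅)]>
11. <S=[3], E={p↦3}, C=[(λw. w) :: AP], D=[(∅, ∅, ∅)]>
12. <S=[clo(λw. w, {p↦3}) :: 3], E={p↦3}, C=[AP], D=[(∅, ∅, ∅)]>
13. <S=∅, E={w↦3, p↦3}, C=[w], D=[(∅, {p↦3}, ∅) :: (∅, ∅, ∅)]>
14. <S=[3], E={w↦3, p↦3}, C=∅, D=[(∅, {p↦3}, ∅) :: (∅, ∅, ∅)]>
15. <S=[3], E={p↦3}, C=∅, D=[(∅, ∅, ∅)]>
16. <S=[3], E=∅, C=∅, D=∅>
→ final value 3

Answer: 3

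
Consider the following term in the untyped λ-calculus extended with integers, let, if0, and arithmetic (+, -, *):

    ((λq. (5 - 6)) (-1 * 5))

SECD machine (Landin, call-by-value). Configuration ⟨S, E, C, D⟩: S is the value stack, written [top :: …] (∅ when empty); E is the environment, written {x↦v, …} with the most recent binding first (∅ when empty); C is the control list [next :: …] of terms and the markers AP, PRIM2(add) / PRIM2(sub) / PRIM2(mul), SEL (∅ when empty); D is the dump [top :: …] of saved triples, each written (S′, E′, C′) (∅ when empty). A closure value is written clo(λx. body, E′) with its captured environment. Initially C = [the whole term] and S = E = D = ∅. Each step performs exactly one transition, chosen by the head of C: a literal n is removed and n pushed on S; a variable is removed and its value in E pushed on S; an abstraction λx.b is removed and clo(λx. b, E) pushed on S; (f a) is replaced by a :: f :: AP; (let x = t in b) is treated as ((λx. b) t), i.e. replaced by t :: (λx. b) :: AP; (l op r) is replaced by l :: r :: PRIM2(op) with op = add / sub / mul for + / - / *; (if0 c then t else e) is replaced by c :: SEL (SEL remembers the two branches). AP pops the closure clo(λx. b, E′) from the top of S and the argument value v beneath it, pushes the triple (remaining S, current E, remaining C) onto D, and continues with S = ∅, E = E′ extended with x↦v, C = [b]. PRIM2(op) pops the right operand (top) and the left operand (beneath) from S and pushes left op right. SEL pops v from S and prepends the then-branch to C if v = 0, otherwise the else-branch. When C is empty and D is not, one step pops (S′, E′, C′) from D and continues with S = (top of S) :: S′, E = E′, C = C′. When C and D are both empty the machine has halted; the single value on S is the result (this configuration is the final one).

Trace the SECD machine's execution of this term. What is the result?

Answer: -1

Execution trace:
0. [S=∅ | E=∅ | C=[((λq. (5 - 6)) (-1 * 5))] | D=∅]
1. [S=∅ | E=∅ | C=[(-1 * 5) :: (λq. (5 - 6)) :: AP] | D=∅]
2. [S=∅ | E=∅ | C=[-1 :: 5 :: PRIM2(mul) :: (λq. (5 - 6)) :: AP] | D=∅]
3. [S=[-1] | E=∅ | C=[5 :: PRIM2(mul) :: (λq. (5 - 6)) :: AP] | D=∅]
4. [S=[5 :: -1] | E=∅ | C=[PRIM2(mul) :: (λq. (5 - 6)) :: AP] | D=∅]
5. [S=[-5] | E=∅ | C=[(λq. (5 - 6)) :: AP] | D=∅]
6. [S=[clo(λq. (5 - 6), ∅) :: -5] | E=∅ | C=[AP] | D=∅]
7. [S=∅ | E={q↦-5} | C=[(5 - 6)] | D=[(∅, ∅, ∅)]]
8. [S=∅ | E={q↦-5} | C=[5 :: 6 :: PRIM2(sub)] | D=[(∅, ∅, ∅)]]
9. [S=[5] | E={q↦-5} | C=[6 :: PRIM2(sub)] | D=[(∅, ∅, ∅)]]
10. [S=[6 :: 5] | E={q↦-5} | C=[PRIM2(sub)] | D=[(∅, ∅, ∅)]]
11. [S=[-1] | E={q↦-5} | C=∅ | D=[(∅, ∅, ∅)]]
12. [S=[-1] | E=∅ | C=∅ | D=∅]
→ final value -1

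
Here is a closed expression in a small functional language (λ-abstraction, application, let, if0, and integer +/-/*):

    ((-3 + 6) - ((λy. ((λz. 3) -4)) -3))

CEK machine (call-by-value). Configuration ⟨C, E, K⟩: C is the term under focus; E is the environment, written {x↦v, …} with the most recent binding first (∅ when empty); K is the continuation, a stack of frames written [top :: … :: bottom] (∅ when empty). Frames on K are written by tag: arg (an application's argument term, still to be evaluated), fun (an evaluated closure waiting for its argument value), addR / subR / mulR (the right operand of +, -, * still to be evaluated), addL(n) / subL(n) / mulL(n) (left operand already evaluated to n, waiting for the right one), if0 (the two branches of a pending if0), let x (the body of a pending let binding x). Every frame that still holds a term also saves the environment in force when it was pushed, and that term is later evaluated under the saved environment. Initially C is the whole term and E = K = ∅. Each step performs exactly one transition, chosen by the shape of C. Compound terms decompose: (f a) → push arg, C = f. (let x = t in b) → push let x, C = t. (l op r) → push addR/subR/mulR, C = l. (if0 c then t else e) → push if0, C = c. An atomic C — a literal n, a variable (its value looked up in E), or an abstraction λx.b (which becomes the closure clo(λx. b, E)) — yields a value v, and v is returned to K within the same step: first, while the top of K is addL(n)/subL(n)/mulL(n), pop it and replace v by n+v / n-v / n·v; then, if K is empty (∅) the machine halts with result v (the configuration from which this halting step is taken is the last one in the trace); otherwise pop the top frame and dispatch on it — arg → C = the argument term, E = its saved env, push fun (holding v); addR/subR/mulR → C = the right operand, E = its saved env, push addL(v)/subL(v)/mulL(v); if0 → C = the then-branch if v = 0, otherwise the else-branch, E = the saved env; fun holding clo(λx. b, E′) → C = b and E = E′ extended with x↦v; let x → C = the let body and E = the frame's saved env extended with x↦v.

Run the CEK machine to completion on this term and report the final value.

Answer: 0

Machine steps:
0. [C=((-3 + 6) - ((λy. ((λz. 3) -4)) -3)) | E=∅ | K=∅]
1. [C=(-3 + 6) | E=∅ | K=[subR]]
2. [C=-3 | E=∅ | K=[addR :: subR]]
3. [C=6 | E=∅ | K=[addL(-3) :: subR]]
4. [C=((λy. ((λz. 3) -4)) -3) | E=∅ | K=[subL(3)]]
5. [C=(λy. ((λz. 3) -4)) | E=∅ | K=[arg :: subL(3)]]
6. [C=-3 | E=∅ | K=[fun :: subL(3)]]
7. [C=((λz. 3) -4) | E={y↦-3} | K=[subL(3)]]
8. [C=(λz. 3) | E={y↦-3} | K=[arg :: subL(3)]]
9. [C=-4 | E={y↦-3} | K=[fun :: subL(3)]]
10. [C=3 | E={z↦-4, y↦-3} | K=[subL(3)]]
→ final value 0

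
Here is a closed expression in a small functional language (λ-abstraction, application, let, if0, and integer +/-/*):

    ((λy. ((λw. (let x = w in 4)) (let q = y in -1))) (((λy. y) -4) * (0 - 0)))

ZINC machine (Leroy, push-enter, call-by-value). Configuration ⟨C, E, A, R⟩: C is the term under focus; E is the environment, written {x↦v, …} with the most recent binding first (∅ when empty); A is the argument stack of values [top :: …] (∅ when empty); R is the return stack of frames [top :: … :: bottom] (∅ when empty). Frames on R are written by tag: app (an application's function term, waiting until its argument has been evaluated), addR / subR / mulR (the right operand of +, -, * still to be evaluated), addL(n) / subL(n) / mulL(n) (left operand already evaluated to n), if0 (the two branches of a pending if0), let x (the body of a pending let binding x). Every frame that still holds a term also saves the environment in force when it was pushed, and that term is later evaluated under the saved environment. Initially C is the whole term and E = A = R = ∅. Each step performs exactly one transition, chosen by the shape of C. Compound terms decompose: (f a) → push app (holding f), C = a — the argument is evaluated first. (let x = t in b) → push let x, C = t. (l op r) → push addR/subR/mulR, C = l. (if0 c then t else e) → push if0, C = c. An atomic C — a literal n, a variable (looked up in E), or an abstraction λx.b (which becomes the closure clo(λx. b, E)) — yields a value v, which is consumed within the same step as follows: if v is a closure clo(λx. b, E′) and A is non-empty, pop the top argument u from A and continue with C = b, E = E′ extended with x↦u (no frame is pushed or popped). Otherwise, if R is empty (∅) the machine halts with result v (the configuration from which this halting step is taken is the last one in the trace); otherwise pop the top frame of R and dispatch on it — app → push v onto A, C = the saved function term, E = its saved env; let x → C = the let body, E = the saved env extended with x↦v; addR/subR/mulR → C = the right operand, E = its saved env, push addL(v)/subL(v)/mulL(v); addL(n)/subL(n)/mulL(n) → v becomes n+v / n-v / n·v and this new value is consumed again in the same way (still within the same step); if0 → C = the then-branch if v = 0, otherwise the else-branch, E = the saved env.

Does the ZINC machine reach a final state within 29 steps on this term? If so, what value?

Answer: 4

Machine steps:
step 0: [C=((λy. ((λw. (let x = w in 4)) (let q = y in -1))) (((λy. y) -4) * (0 - 0))) | E=∅ | A=∅ | R=∅]
step 1: [C=(((λy. y) -4) * (0 - 0)) | E=∅ | A=∅ | R=[app]]
step 2: [C=((λy. y) -4) | E=∅ | A=∅ | R=[mulR :: app]]
step 3: [C=-4 | E=∅ | A=∅ | R=[app :: mulR :: app]]
step 4: [C=(λy. y) | E=∅ | A=[-4] | R=[mulR :: app]]
step 5: [C=y | E={y↦-4} | A=∅ | R=[mulR :: app]]
step 6: [C=(0 - 0) | E=∅ | A=∅ | R=[mulL(-4) :: app]]
step 7: [C=0 | E=∅ | A=∅ | R=[subR :: mulL(-4) :: app]]
step 8: [C=0 | E=∅ | A=∅ | R=[subL(0) :: mulL(-4) :: app]]
step 9: [C=(λy. ((λw. (let x = w in 4)) (let q = y in -1))) | E=∅ | A=[0] | R=∅]
step 10: [C=((λw. (let x = w in 4)) (let q = y in -1)) | E={y↦0} | A=∅ | R=∅]
step 11: [C=(let q = y in -1) | E={y↦0} | A=∅ | R=[app]]
step 12: [C=y | E={y↦0} | A=∅ | R=[let q :: app]]
step 13: [C=-1 | E={q↦0, y↦0} | A=∅ | R=[app]]
step 14: [C=(λw. (let x = w in 4)) | E={y↦0} | A=[-1] | R=∅]
step 15: [C=(let x = w in 4) | E={w↦-1, y↦0} | A=∅ | R=∅]
step 16: [C=w | E={w↦-1, y↦0} | A=∅ | R=[let x]]
step 17: [C=4 | E={x↦-1, w↦-1, y↦0} | A=∅ | R=∅]
→ final value 4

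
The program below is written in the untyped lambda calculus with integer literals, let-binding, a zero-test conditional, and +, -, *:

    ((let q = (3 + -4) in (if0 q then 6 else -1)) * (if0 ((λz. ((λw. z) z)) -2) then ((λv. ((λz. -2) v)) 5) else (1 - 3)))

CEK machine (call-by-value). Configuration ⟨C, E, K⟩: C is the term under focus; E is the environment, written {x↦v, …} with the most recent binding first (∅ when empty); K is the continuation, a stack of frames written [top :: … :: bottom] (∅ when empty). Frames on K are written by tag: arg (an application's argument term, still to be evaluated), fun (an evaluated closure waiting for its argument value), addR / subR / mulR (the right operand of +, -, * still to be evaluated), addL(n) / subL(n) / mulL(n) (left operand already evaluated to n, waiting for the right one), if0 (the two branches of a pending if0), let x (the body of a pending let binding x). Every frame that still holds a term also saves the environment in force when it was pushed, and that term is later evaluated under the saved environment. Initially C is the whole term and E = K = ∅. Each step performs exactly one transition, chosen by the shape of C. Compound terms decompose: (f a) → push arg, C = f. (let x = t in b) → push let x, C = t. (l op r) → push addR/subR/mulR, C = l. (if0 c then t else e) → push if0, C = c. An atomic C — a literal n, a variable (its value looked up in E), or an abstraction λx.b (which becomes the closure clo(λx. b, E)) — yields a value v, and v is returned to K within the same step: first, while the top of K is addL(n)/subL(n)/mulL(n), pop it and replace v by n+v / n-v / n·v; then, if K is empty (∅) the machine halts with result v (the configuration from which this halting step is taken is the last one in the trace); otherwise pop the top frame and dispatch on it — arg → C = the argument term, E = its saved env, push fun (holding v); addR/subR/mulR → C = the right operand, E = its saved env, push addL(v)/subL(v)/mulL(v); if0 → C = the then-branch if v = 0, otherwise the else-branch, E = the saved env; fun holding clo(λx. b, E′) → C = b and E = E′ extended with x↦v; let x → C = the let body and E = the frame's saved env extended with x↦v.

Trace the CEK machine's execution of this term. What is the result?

Answer: 2

Execution trace:
[0] [C=((let q = (3 + -4) in (if0 q then 6 else -1)) * (if0 ((λz. ((λw. z) z)) -2) then ((λv. ((λz. -2) v)) 5) else (1 - 3))) | E=∅ | K=∅]
[1] [C=(let q = (3 + -4) in (if0 q then 6 else -1)) | E=∅ | K=[mulR]]
[2] [C=(3 + -4) | E=∅ | K=[let q :: mulR]]
[3] [C=3 | E=∅ | K=[addR :: let q :: mulR]]
[4] [C=-4 | E=∅ | K=[addL(3) :: let q :: mulR]]
[5] [C=(if0 q then 6 else -1) | E={q↦-1} | K=[mulR]]
[6] [C=q | E={q↦-1} | K=[if0 :: mulR]]
[7] [C=-1 | E={q↦-1} | K=[mulR]]
[8] [C=(if0 ((λz. ((λw. z) z)) -2) then ((λv. ((λz. -2) v)) 5) else (1 - 3)) | E=∅ | K=[mulL(-1)]]
[9] [C=((λz. ((λw. z) z)) -2) | E=∅ | K=[if0 :: mulL(-1)]]
[10] [C=(λz. ((λw. z) z)) | E=∅ | K=[arg :: if0 :: mulL(-1)]]
[11] [C=-2 | E=∅ | K=[fun :: if0 :: mulL(-1)]]
[12] [C=((λw. z) z) | E={z↦-2} | K=[if0 :: mulL(-1)]]
[13] [C=(λw. z) | E={z↦-2} | K=[arg :: if0 :: mulL(-1)]]
[14] [C=z | E={z↦-2} | K=[fun :: if0 :: mulL(-1)]]
[15] [C=z | E={w↦-2, z↦-2} | K=[if0 :: mulL(-1)]]
[16] [C=(1 - 3) | E=∅ | K=[mulL(-1)]]
[17] [C=1 | E=∅ | K=[subR :: mulL(-1)]]
[18] [C=3 | E=∅ | K=[subL(1) :: mulL(-1)]]
→ final value 2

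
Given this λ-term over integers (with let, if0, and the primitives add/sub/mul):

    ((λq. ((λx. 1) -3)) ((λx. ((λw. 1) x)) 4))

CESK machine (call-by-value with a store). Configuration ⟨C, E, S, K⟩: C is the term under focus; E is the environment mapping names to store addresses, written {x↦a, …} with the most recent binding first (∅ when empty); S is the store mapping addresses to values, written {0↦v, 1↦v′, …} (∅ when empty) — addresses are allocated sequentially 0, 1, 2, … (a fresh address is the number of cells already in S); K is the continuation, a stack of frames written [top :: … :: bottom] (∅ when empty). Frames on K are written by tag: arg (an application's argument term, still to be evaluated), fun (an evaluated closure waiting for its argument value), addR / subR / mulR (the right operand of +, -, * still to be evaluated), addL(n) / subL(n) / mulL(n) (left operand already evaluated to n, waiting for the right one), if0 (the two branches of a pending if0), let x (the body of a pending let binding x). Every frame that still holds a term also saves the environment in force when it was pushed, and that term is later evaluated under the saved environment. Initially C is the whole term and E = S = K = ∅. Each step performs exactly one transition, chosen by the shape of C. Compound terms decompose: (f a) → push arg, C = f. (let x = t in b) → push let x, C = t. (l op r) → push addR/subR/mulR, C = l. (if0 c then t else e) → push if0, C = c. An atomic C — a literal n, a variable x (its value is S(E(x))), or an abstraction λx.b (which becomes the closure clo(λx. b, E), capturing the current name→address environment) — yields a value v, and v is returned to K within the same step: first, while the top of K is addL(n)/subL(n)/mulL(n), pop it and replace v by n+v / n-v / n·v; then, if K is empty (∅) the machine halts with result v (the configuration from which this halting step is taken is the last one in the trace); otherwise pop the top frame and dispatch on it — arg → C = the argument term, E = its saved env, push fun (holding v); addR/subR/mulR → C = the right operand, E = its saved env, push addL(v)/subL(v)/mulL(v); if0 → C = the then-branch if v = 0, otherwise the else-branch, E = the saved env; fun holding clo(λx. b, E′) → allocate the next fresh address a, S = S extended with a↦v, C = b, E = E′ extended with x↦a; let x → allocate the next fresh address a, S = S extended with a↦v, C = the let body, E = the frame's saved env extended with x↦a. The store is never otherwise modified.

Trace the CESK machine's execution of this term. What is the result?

t=0: [C=((λq. ((λx. 1) -3)) ((λx. ((λw. 1) x)) 4)) | E=∅ | S=∅ | K=∅]
t=1: [C=(λq. ((λx. 1) -3)) | E=∅ | S=∅ | K=[arg]]
t=2: [C=((λx. ((λw. 1) x)) 4) | E=∅ | S=∅ | K=[fun]]
t=3: [C=(λx. ((λw. 1) x)) | E=∅ | S=∅ | K=[arg :: fun]]
t=4: [C=4 | E=∅ | S=∅ | K=[fun :: fun]]
t=5: [C=((λw. 1) x) | E={x↦0} | S={0↦4} | K=[fun]]
t=6: [C=(λw. 1) | E={x↦0} | S={0↦4} | K=[arg :: fun]]
t=7: [C=x | E={x↦0} | S={0↦4} | K=[fun :: fun]]
t=8: [C=1 | E={w↦1, x↦0} | S={0↦4, 1↦4} | K=[fun]]
t=9: [C=((λx. 1) -3) | E={q↦2} | S={0↦4, 1↦4, 2↦1} | K=∅]
t=10: [C=(λx. 1) | E={q↦2} | S={0↦4, 1↦4, 2↦1} | K=[arg]]
t=11: [C=-3 | E={q↦2} | S={0↦4, 1↦4, 2↦1} | K=[fun]]
t=12: [C=1 | E={x↦3, q↦2} | S={0↦4, 1↦4, 2↦1, 3↦-3} | K=∅]
→ final value 1

Answer: 1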